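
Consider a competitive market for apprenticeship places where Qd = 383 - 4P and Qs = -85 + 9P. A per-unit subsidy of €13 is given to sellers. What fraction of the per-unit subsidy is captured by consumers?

Pre-subsidy: 383 - 4P = -85 + 9P gives P* = 36, Q* = 239.
With the subsidy, sellers receive Ps = Pb + 13 for each unit, where Pb is the price buyers pay.
Supply in terms of Pb becomes Qs = -85 + 9(Pb + 13) = 32 + 9Pb. Setting this equal to demand: 383 - 4Pb = 32 + 9Pb, so Pb = 27.
Sellers receive Ps = 27 + 13 = 40; Q' = 383 − 4·27 = 275.
Buyers' price falls by P* − Pb = 36 − 27 = 9; sellers' price rises by Ps − P* = 40 − 36 = 4.
So consumers capture 9/13 = 9/13 of each unit of subsidy.

Consumer share = 9/13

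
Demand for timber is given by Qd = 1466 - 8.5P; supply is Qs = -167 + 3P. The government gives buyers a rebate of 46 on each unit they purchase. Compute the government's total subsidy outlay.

Pre-subsidy: 1466 - 8.5P = -167 + 3P gives P* = 142, Q* = 259.
With the rebate, buyers effectively pay Pb = Ps − 46, where Ps is the price sellers receive.
Demand in terms of Ps becomes Qd = 1466 − 8.5(Ps − 46) = 1857 - 8.5Ps. Setting this equal to supply: 1857 - 8.5Ps = -167 + 3Ps, so Ps = 176.
Buyers pay Pb = 176 − 46 = 130; Q' = -167 + 3·176 = 361.
Government outlay = subsidy × quantity = 46 × 361 = 16606.

Government cost = 16606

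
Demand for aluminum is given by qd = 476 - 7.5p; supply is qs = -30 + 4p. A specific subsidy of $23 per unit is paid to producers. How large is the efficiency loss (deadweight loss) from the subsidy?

Pre-subsidy: 476 - 7.5p = -30 + 4p gives p* = 44, q* = 146.
With the subsidy, sellers receive ps = pb + 23 for each unit, where pb is the price buyers pay.
Supply in terms of pb becomes qs = -30 + 4(pb + 23) = 62 + 4pb. Setting this equal to demand: 476 - 7.5pb = 62 + 4pb, so pb = 36.
Sellers receive ps = 36 + 23 = 59; q' = 476 − 7.5·36 = 206.
The subsidy expands output by 206 − 146 = 60 past the efficient level; on those units the gap between marginal cost and willingness to pay runs from 0 up to 23.
DWL = ½ × 23 × 60 = 690.

Deadweight loss = $690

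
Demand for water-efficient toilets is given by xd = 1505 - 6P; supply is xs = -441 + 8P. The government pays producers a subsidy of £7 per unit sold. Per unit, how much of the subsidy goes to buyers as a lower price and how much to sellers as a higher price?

Pre-subsidy: 1505 - 6P = -441 + 8P gives P* = 139, x* = 671.
With the subsidy, sellers receive Ps = Pb + 7 for each unit, where Pb is the price buyers pay.
Supply in terms of Pb becomes xs = -441 + 8(Pb + 7) = -385 + 8Pb. Setting this equal to demand: 1505 - 6Pb = -385 + 8Pb, so Pb = 135.
Sellers receive Ps = 135 + 7 = 142; x' = 1505 − 6·135 = 695.
Buyers' price falls by P* − Pb = 139 − 135 = 4; sellers' price rises by Ps − P* = 142 − 139 = 3.

Buyers gain £4 per unit; sellers gain £3 per unit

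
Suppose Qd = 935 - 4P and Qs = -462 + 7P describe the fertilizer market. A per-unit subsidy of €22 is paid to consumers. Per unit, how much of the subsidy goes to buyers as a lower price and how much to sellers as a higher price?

Pre-subsidy: 935 - 4P = -462 + 7P gives P* = 127, Q* = 427.
With the rebate, buyers effectively pay Pb = Ps − 22, where Ps is the price sellers receive.
Demand in terms of Ps becomes Qd = 935 − 4(Ps − 22) = 1023 - 4Ps. Setting this equal to supply: 1023 - 4Ps = -462 + 7Ps, so Ps = 135.
Buyers pay Pb = 135 − 22 = 113; Q' = -462 + 7·135 = 483.
Buyers' price falls by P* − Pb = 127 − 113 = 14; sellers' price rises by Ps − P* = 135 − 127 = 8.

Buyers gain €14 per unit; sellers gain €8 per unit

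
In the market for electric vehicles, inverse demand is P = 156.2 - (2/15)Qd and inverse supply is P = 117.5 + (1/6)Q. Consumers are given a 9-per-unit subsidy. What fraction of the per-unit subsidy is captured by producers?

Pre-subsidy: 156.2 - (2/15)Q = 117.5 + (1/6)Q gives Q* = 129 and P* = 139.
With the rebate, buyers effectively pay Pb = Ps − 9, where Ps is the price sellers receive.
On the curves, Pb = 156.2 - (2/15)Q and Ps = 117.5 + (1/6)Q; the wedge Ps − Pb = 9 gives 117.5 + (1/6)Q − (156.2 - (2/15)Q) = 9, so Q' = 159.
Then Pb = 156.2 − (2/15)·159 = 135 and Ps = 117.5 + (1/6)·159 = 144.
Buyers' price falls by P* − Pb = 139 − 135 = 4; sellers' price rises by Ps − P* = 144 − 139 = 5.
So producers capture 5/9 = 5/9 of each unit of subsidy.

Producer share = 5/9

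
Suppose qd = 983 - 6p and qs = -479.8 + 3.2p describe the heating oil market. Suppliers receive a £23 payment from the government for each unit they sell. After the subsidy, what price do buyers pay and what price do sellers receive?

Buyers pay £151; sellers receive £174

Pre-subsidy: 983 - 6p = -479.8 + 3.2p gives p* = 159, q* = 29.
With the subsidy, sellers receive ps = pb + 23 for each unit, where pb is the price buyers pay.
Supply in terms of pb becomes qs = -479.8 + 3.2(pb + 23) = -406.2 + 3.2pb. Setting this equal to demand: 983 - 6pb = -406.2 + 3.2pb, so pb = 151.
Sellers receive ps = 151 + 23 = 174; q' = 983 − 6·151 = 77.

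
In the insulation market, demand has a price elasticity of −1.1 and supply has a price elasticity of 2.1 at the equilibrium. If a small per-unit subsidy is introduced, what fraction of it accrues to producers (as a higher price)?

Producer share = 0.34375

For a small subsidy around the equilibrium, the benefit split depends on the relative slopes, which at a point are proportional to the elasticities.
Buyer share = εs/(εs + |εd|) = 2.1/(2.1 + 1.1) = 0.65625; seller share = |εd|/(εs + |εd|) = 0.34375.
So producers capture 0.34375 of the subsidy.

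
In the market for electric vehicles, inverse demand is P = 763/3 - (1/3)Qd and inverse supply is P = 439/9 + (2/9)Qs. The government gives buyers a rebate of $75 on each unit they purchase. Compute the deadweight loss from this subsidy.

Pre-subsidy: 763/3 - (1/3)Q = 439/9 + (2/9)Q gives Q* = 370 and P* = 131.
With the rebate, buyers effectively pay Pb = Ps − 75, where Ps is the price sellers receive.
On the curves, Pb = 763/3 - (1/3)Q and Ps = 439/9 + (2/9)Q; the wedge Ps − Pb = 75 gives 439/9 + (2/9)Q − (763/3 - (1/3)Q) = 75, so Q' = 505.
Then Pb = 763/3 − (1/3)·505 = 86 and Ps = 439/9 + (2/9)·505 = 161.
The subsidy expands output by 505 − 370 = 135 past the efficient level; on those units the gap between marginal cost and willingness to pay runs from 0 up to 75.
DWL = ½ × 75 × 135 = 5062.5.

Deadweight loss = $5062.5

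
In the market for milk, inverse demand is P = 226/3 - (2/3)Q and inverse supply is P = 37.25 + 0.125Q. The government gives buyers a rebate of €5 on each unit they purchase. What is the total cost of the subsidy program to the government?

Government cost = 5170/19

Pre-subsidy: 226/3 - (2/3)Q = 37.25 + 0.125Q gives Q* = 914/19 and P* = 822/19.
With the rebate, buyers effectively pay Pb = Ps − 5, where Ps is the price sellers receive.
On the curves, Pb = 226/3 - (2/3)Q and Ps = 37.25 + 0.125Q; the wedge Ps − Pb = 5 gives 37.25 + 0.125Q − (226/3 - (2/3)Q) = 5, so Q' = 1034/19.
Then Pb = 226/3 − (2/3)·(1034/19) = 742/19 and Ps = 37.25 + 0.125·(1034/19) = 837/19.
Government outlay = subsidy × quantity = 5 × 1034/19 = 5170/19.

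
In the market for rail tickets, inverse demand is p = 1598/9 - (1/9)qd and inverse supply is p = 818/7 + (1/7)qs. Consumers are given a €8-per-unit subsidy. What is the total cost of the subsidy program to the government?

Pre-subsidy: 1598/9 - (1/9)q = 818/7 + (1/7)q gives q* = 239 and p* = 151.
With the rebate, buyers effectively pay pb = ps − 8, where ps is the price sellers receive.
On the curves, pb = 1598/9 - (1/9)q and ps = 818/7 + (1/7)q; the wedge ps − pb = 8 gives 818/7 + (1/7)q − (1598/9 - (1/9)q) = 8, so q' = 270.5.
Then pb = 1598/9 − (1/9)·270.5 = 147.5 and ps = 818/7 + (1/7)·270.5 = 155.5.
Government outlay = subsidy × quantity = 8 × 270.5 = 2164.

Government cost = €2164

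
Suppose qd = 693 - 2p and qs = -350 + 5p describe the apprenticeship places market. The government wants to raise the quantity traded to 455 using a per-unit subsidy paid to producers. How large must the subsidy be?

Required subsidy s = 42 per unit

At q = 455, invert demand for the buyer price: pb = (693 − 455)/2 = 119; invert supply for the seller price: ps = (455 − (-350))/5 = 161.
The subsidy must fill the gap: s = ps − pb = 161 − 119 = 42.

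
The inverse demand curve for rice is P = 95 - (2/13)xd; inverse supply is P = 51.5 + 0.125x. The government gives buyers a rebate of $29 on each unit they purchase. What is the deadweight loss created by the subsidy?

Deadweight loss = $1508

Pre-subsidy: 95 - (2/13)x = 51.5 + 0.125x gives x* = 156 and P* = 71.
With the rebate, buyers effectively pay Pb = Ps − 29, where Ps is the price sellers receive.
On the curves, Pb = 95 - (2/13)x and Ps = 51.5 + 0.125x; the wedge Ps − Pb = 29 gives 51.5 + 0.125x − (95 - (2/13)x) = 29, so x' = 260.
Then Pb = 95 − (2/13)·260 = 55 and Ps = 51.5 + 0.125·260 = 84.
The subsidy expands output by 260 − 156 = 104 past the efficient level; on those units the gap between marginal cost and willingness to pay runs from 0 up to 29.
DWL = ½ × 29 × 104 = 1508.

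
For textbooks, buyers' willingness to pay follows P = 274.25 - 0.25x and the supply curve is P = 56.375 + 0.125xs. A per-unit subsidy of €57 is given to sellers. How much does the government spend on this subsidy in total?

Government cost = €41781

Pre-subsidy: 274.25 - 0.25x = 56.375 + 0.125x gives x* = 581 and P* = 129.
With the subsidy, sellers receive Ps = Pb + 57 for each unit, where Pb is the price buyers pay.
On the curves, Pb = 274.25 - 0.25x and Ps = 56.375 + 0.125x; the wedge Ps − Pb = 57 gives 56.375 + 0.125x − (274.25 - 0.25x) = 57, so x' = 733.
Then Pb = 274.25 − 0.25·733 = 91 and Ps = 56.375 + 0.125·733 = 148.
Government outlay = subsidy × quantity = 57 × 733 = 41781.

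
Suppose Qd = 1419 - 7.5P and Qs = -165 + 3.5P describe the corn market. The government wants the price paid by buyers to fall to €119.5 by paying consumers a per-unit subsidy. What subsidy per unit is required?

At a buyer price of 119.5, quantity demanded is 1419 − 7.5·119.5 = 522.75.
Sellers supply 522.75 only when they receive Ps with -165 + 3.5·Ps = 522.75, i.e. Ps = 196.5.
s = Ps − Pb = 196.5 − 119.5 = 77.

Required subsidy s = €77 per unit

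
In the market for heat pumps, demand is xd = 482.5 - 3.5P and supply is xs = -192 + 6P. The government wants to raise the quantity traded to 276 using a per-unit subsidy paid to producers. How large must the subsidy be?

Required subsidy s = 19 per unit

At x = 276, invert demand for the buyer price: Pb = (482.5 − 276)/3.5 = 59; invert supply for the seller price: Ps = (276 − (-192))/6 = 78.
The subsidy must fill the gap: s = Ps − Pb = 78 − 59 = 19.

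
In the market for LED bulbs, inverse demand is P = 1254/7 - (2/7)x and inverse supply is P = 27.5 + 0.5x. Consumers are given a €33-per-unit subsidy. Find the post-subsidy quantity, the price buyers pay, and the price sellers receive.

Pre-subsidy: 1254/7 - (2/7)x = 27.5 + 0.5x gives x* = 193 and P* = 124.
With the rebate, buyers effectively pay Pb = Ps − 33, where Ps is the price sellers receive.
On the curves, Pb = 1254/7 - (2/7)x and Ps = 27.5 + 0.5x; the wedge Ps − Pb = 33 gives 27.5 + 0.5x − (1254/7 - (2/7)x) = 33, so x' = 235.
Then Pb = 1254/7 − (2/7)·235 = 112 and Ps = 27.5 + 0.5·235 = 145.

x' = 235; buyers pay €112; sellers receive €145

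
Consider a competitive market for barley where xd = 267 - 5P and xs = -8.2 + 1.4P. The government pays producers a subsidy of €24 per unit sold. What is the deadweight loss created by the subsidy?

Deadweight loss = €315

Pre-subsidy: 267 - 5P = -8.2 + 1.4P gives P* = 43, x* = 52.
With the subsidy, sellers receive Ps = Pb + 24 for each unit, where Pb is the price buyers pay.
Supply in terms of Pb becomes xs = -8.2 + 1.4(Pb + 24) = 25.4 + 1.4Pb. Setting this equal to demand: 267 - 5Pb = 25.4 + 1.4Pb, so Pb = 37.75.
Sellers receive Ps = 37.75 + 24 = 61.75; x' = 267 − 5·37.75 = 78.25.
The subsidy expands output by 78.25 − 52 = 26.25 past the efficient level; on those units the gap between marginal cost and willingness to pay runs from 0 up to 24.
DWL = ½ × 24 × 26.25 = 315.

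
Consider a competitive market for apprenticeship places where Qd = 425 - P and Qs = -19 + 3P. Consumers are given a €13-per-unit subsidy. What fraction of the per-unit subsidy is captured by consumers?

Pre-subsidy: 425 - P = -19 + 3P gives P* = 111, Q* = 314.
With the rebate, buyers effectively pay Pb = Ps − 13, where Ps is the price sellers receive.
Demand in terms of Ps becomes Qd = 425 − 1(Ps − 13) = 438 - Ps. Setting this equal to supply: 438 - Ps = -19 + 3Ps, so Ps = 114.25.
Buyers pay Pb = 114.25 − 13 = 101.25; Q' = -19 + 3·114.25 = 323.75.
Buyers' price falls by P* − Pb = 111 − 101.25 = 9.75; sellers' price rises by Ps − P* = 114.25 − 111 = 3.25.
So consumers capture 9.75/13 = 0.75 of each unit of subsidy.

Consumer share = 0.75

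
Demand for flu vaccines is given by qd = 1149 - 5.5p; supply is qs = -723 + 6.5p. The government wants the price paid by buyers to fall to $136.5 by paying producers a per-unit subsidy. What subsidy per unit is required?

Required subsidy s = $36 per unit

At a buyer price of 136.5, quantity demanded is 1149 − 5.5·136.5 = 398.25.
Sellers supply 398.25 only when they receive ps with -723 + 6.5·ps = 398.25, i.e. ps = 172.5.
s = ps − pb = 172.5 − 136.5 = 36.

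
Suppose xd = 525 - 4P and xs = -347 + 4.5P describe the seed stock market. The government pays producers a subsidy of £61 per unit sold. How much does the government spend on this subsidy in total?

Pre-subsidy: 525 - 4P = -347 + 4.5P gives P* = 1744/17, x* = 1949/17.
With the subsidy, sellers receive Ps = Pb + 61 for each unit, where Pb is the price buyers pay.
Supply in terms of Pb becomes xs = -347 + 4.5(Pb + 61) = -72.5 + 4.5Pb. Setting this equal to demand: 525 - 4Pb = -72.5 + 4.5Pb, so Pb = 1195/17.
Sellers receive Ps = 1195/17 + 61 = 2232/17; x' = 525 − 4·(1195/17) = 4145/17.
Government outlay = subsidy × quantity = 61 × 4145/17 = 252845/17.

Government cost = 252845/17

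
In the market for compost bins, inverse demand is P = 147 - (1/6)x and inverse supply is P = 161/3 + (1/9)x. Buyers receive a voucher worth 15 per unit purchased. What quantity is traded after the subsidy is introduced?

Pre-subsidy: 147 - (1/6)x = 161/3 + (1/9)x gives x* = 336 and P* = 91.
With the rebate, buyers effectively pay Pb = Ps − 15, where Ps is the price sellers receive.
On the curves, Pb = 147 - (1/6)x and Ps = 161/3 + (1/9)x; the wedge Ps − Pb = 15 gives 161/3 + (1/9)x − (147 - (1/6)x) = 15, so x' = 390.
Then Pb = 147 − (1/6)·390 = 82 and Ps = 161/3 + (1/9)·390 = 97.

x' = 390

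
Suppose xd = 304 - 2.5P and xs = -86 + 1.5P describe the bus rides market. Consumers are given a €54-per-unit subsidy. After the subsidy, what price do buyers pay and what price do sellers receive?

Pre-subsidy: 304 - 2.5P = -86 + 1.5P gives P* = 97.5, x* = 60.25.
With the rebate, buyers effectively pay Pb = Ps − 54, where Ps is the price sellers receive.
Demand in terms of Ps becomes xd = 304 − 2.5(Ps − 54) = 439 - 2.5Ps. Setting this equal to supply: 439 - 2.5Ps = -86 + 1.5Ps, so Ps = 131.25.
Buyers pay Pb = 131.25 − 54 = 77.25; x' = -86 + 1.5·131.25 = 110.875.

Buyers pay €77.25; sellers receive €131.25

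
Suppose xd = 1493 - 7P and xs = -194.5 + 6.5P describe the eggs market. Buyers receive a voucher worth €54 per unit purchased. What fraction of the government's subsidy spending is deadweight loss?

DWL / government spending = 0.11375

Pre-subsidy: 1493 - 7P = -194.5 + 6.5P gives P* = 125, x* = 618.
With the rebate, buyers effectively pay Pb = Ps − 54, where Ps is the price sellers receive.
Demand in terms of Ps becomes xd = 1493 − 7(Ps − 54) = 1871 - 7Ps. Setting this equal to supply: 1871 - 7Ps = -194.5 + 6.5Ps, so Ps = 153.
Buyers pay Pb = 153 − 54 = 99; x' = -194.5 + 6.5·153 = 800.
ΔCS = ½(618 + 800)(125 − 99) = 18434; ΔPS = ½(618 + 800)(153 − 125) = 19852.
Government spending = 54 × 800 = 43200.
DWL = ½ × 54 × (800 − 618) = 4914; fraction = 4914 / 43200 = 0.11375.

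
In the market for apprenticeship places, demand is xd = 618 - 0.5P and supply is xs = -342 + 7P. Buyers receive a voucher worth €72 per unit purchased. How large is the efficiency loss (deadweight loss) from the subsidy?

Deadweight loss = €1209.6

Pre-subsidy: 618 - 0.5P = -342 + 7P gives P* = 128, x* = 554.
With the rebate, buyers effectively pay Pb = Ps − 72, where Ps is the price sellers receive.
Demand in terms of Ps becomes xd = 618 − 0.5(Ps − 72) = 654 - 0.5Ps. Setting this equal to supply: 654 - 0.5Ps = -342 + 7Ps, so Ps = 132.8.
Buyers pay Pb = 132.8 − 72 = 60.8; x' = -342 + 7·132.8 = 587.6.
The subsidy expands output by 587.6 − 554 = 33.6 past the efficient level; on those units the gap between marginal cost and willingness to pay runs from 0 up to 72.
DWL = ½ × 72 × 33.6 = 1209.6.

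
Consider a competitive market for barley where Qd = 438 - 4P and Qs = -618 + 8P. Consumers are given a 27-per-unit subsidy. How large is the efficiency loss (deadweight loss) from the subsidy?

Deadweight loss = 972

Pre-subsidy: 438 - 4P = -618 + 8P gives P* = 88, Q* = 86.
With the rebate, buyers effectively pay Pb = Ps − 27, where Ps is the price sellers receive.
Demand in terms of Ps becomes Qd = 438 − 4(Ps − 27) = 546 - 4Ps. Setting this equal to supply: 546 - 4Ps = -618 + 8Ps, so Ps = 97.
Buyers pay Pb = 97 − 27 = 70; Q' = -618 + 8·97 = 158.
The subsidy expands output by 158 − 86 = 72 past the efficient level; on those units the gap between marginal cost and willingness to pay runs from 0 up to 27.
DWL = ½ × 27 × 72 = 972.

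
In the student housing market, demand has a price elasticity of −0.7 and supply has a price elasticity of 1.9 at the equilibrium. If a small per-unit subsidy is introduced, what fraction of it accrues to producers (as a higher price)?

Producer share = 7/26

For a small subsidy around the equilibrium, the benefit split depends on the relative slopes, which at a point are proportional to the elasticities.
Buyer share = εs/(εs + |εd|) = 1.9/(1.9 + 0.7) = 19/26; seller share = |εd|/(εs + |εd|) = 7/26.
So producers capture 7/26 of the subsidy.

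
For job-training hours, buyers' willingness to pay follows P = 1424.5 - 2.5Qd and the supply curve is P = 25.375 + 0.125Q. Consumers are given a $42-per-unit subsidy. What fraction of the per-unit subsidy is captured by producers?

Pre-subsidy: 1424.5 - 2.5Q = 25.375 + 0.125Q gives Q* = 533 and P* = 92.
With the rebate, buyers effectively pay Pb = Ps − 42, where Ps is the price sellers receive.
On the curves, Pb = 1424.5 - 2.5Q and Ps = 25.375 + 0.125Q; the wedge Ps − Pb = 42 gives 25.375 + 0.125Q − (1424.5 - 2.5Q) = 42, so Q' = 549.
Then Pb = 1424.5 − 2.5·549 = 52 and Ps = 25.375 + 0.125·549 = 94.
Buyers' price falls by P* − Pb = 92 − 52 = 40; sellers' price rises by Ps − P* = 94 − 92 = 2.
So producers capture 2/42 = 1/21 of each unit of subsidy.

Producer share = 1/21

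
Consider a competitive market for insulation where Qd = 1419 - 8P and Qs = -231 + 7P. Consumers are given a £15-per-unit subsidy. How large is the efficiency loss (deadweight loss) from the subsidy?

Deadweight loss = £420

Pre-subsidy: 1419 - 8P = -231 + 7P gives P* = 110, Q* = 539.
With the rebate, buyers effectively pay Pb = Ps − 15, where Ps is the price sellers receive.
Demand in terms of Ps becomes Qd = 1419 − 8(Ps − 15) = 1539 - 8Ps. Setting this equal to supply: 1539 - 8Ps = -231 + 7Ps, so Ps = 118.
Buyers pay Pb = 118 − 15 = 103; Q' = -231 + 7·118 = 595.
The subsidy expands output by 595 − 539 = 56 past the efficient level; on those units the gap between marginal cost and willingness to pay runs from 0 up to 15.
DWL = ½ × 15 × 56 = 420.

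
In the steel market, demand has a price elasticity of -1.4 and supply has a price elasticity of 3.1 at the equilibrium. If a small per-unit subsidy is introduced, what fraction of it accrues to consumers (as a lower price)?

Consumer share = 31/45

For a small subsidy around the equilibrium, the benefit split depends on the relative slopes, which at a point are proportional to the elasticities.
Buyer share = εs/(εs + |εd|) = 3.1/(3.1 + 1.4) = 31/45; seller share = |εd|/(εs + |εd|) = 14/45.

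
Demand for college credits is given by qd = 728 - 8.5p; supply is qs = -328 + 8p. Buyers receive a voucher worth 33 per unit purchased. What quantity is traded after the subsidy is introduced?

q' = 320

Pre-subsidy: 728 - 8.5p = -328 + 8p gives p* = 64, q* = 184.
With the rebate, buyers effectively pay pb = ps − 33, where ps is the price sellers receive.
Demand in terms of ps becomes qd = 728 − 8.5(ps − 33) = 1008.5 - 8.5ps. Setting this equal to supply: 1008.5 - 8.5ps = -328 + 8ps, so ps = 81.
Buyers pay pb = 81 − 33 = 48; q' = -328 + 8·81 = 320.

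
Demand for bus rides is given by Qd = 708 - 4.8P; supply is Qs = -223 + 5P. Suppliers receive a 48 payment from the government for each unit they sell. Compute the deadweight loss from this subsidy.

Deadweight loss = 138240/49

Pre-subsidy: 708 - 4.8P = -223 + 5P gives P* = 95, Q* = 252.
With the subsidy, sellers receive Ps = Pb + 48 for each unit, where Pb is the price buyers pay.
Supply in terms of Pb becomes Qs = -223 + 5(Pb + 48) = 17 + 5Pb. Setting this equal to demand: 708 - 4.8Pb = 17 + 5Pb, so Pb = 3455/49.
Sellers receive Ps = 3455/49 + 48 = 5807/49; Q' = 708 − 4.8·(3455/49) = 18108/49.
The subsidy expands output by 18108/49 − 252 = 5760/49 past the efficient level; on those units the gap between marginal cost and willingness to pay runs from 0 up to 48.
DWL = ½ × 48 × 5760/49 = 138240/49.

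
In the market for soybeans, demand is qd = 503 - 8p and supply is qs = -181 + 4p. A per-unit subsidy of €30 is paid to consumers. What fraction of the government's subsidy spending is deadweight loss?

Pre-subsidy: 503 - 8p = -181 + 4p gives p* = 57, q* = 47.
With the rebate, buyers effectively pay pb = ps − 30, where ps is the price sellers receive.
Demand in terms of ps becomes qd = 503 − 8(ps − 30) = 743 - 8ps. Setting this equal to supply: 743 - 8ps = -181 + 4ps, so ps = 77.
Buyers pay pb = 77 − 30 = 47; q' = -181 + 4·77 = 127.
ΔCS = ½(47 + 127)(57 − 47) = 870; ΔPS = ½(47 + 127)(77 − 57) = 1740.
Government spending = 30 × 127 = 3810.
DWL = ½ × 30 × (127 − 47) = 1200; fraction = 1200 / 3810 = 40/127.

DWL / government spending = 40/127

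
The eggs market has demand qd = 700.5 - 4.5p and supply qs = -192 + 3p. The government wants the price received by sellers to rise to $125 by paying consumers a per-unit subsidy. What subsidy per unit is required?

At a seller price of 125, quantity supplied is -192 + 3·125 = 183.
Buyers absorb 183 only when they pay pb with 700.5 − 4.5·pb = 183, i.e. pb = 115.
s = ps − pb = 125 − 115 = 10.

Required subsidy s = $10 per unit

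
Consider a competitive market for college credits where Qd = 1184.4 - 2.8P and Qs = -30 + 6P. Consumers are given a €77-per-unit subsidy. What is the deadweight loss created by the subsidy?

Deadweight loss = €5659.5

Pre-subsidy: 1184.4 - 2.8P = -30 + 6P gives P* = 138, Q* = 798.
With the rebate, buyers effectively pay Pb = Ps − 77, where Ps is the price sellers receive.
Demand in terms of Ps becomes Qd = 1184.4 − 2.8(Ps − 77) = 1400 - 2.8Ps. Setting this equal to supply: 1400 - 2.8Ps = -30 + 6Ps, so Ps = 162.5.
Buyers pay Pb = 162.5 − 77 = 85.5; Q' = -30 + 6·162.5 = 945.
The subsidy expands output by 945 − 798 = 147 past the efficient level; on those units the gap between marginal cost and willingness to pay runs from 0 up to 77.
DWL = ½ × 77 × 147 = 5659.5.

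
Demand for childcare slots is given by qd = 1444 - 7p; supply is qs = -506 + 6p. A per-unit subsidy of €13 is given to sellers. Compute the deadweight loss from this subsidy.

Pre-subsidy: 1444 - 7p = -506 + 6p gives p* = 150, q* = 394.
With the subsidy, sellers receive ps = pb + 13 for each unit, where pb is the price buyers pay.
Supply in terms of pb becomes qs = -506 + 6(pb + 13) = -428 + 6pb. Setting this equal to demand: 1444 - 7pb = -428 + 6pb, so pb = 144.
Sellers receive ps = 144 + 13 = 157; q' = 1444 − 7·144 = 436.
The subsidy expands output by 436 − 394 = 42 past the efficient level; on those units the gap between marginal cost and willingness to pay runs from 0 up to 13.
DWL = ½ × 13 × 42 = 273.

Deadweight loss = €273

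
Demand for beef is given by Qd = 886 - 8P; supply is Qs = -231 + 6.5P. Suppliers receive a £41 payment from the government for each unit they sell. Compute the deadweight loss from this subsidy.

Pre-subsidy: 886 - 8P = -231 + 6.5P gives P* = 2234/29, Q* = 7822/29.
With the subsidy, sellers receive Ps = Pb + 41 for each unit, where Pb is the price buyers pay.
Supply in terms of Pb becomes Qs = -231 + 6.5(Pb + 41) = 35.5 + 6.5Pb. Setting this equal to demand: 886 - 8Pb = 35.5 + 6.5Pb, so Pb = 1701/29.
Sellers receive Ps = 1701/29 + 41 = 2890/29; Q' = 886 − 8·(1701/29) = 12086/29.
The subsidy expands output by 12086/29 − 7822/29 = 4264/29 past the efficient level; on those units the gap between marginal cost and willingness to pay runs from 0 up to 41.
DWL = ½ × 41 × 4264/29 = 87412/29.

Deadweight loss = 87412/29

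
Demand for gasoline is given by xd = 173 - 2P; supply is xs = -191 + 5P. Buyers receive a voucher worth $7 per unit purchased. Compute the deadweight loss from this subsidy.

Pre-subsidy: 173 - 2P = -191 + 5P gives P* = 52, x* = 69.
With the rebate, buyers effectively pay Pb = Ps − 7, where Ps is the price sellers receive.
Demand in terms of Ps becomes xd = 173 − 2(Ps − 7) = 187 - 2Ps. Setting this equal to supply: 187 - 2Ps = -191 + 5Ps, so Ps = 54.
Buyers pay Pb = 54 − 7 = 47; x' = -191 + 5·54 = 79.
The subsidy expands output by 79 − 69 = 10 past the efficient level; on those units the gap between marginal cost and willingness to pay runs from 0 up to 7.
DWL = ½ × 7 × 10 = 35.

Deadweight loss = $35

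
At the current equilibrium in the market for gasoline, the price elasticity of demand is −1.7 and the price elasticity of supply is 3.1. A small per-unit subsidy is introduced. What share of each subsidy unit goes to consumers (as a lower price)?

For a small subsidy around the equilibrium, the benefit split depends on the relative slopes, which at a point are proportional to the elasticities.
Buyer share = εs/(εs + |εd|) = 3.1/(3.1 + 1.7) = 31/48; seller share = |εd|/(εs + |εd|) = 17/48.

Consumer share = 31/48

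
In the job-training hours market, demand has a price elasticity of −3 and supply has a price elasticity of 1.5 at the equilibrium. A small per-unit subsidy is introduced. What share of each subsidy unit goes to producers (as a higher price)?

Producer share = 2/3

For a small subsidy around the equilibrium, the benefit split depends on the relative slopes, which at a point are proportional to the elasticities.
Buyer share = εs/(εs + |εd|) = 1.5/(1.5 + 3) = 1/3; seller share = |εd|/(εs + |εd|) = 2/3.
So producers capture 2/3 of the subsidy.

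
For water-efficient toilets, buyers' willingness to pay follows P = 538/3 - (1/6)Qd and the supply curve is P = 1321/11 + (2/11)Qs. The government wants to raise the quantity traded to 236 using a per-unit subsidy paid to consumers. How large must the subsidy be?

At Q = 236, from the demand curve buyers pay Pb = 538/3 − (1/6)·236 = 140; from the supply curve sellers need Ps = 1321/11 + (2/11)·236 = 163.
The subsidy must fill the gap: s = Ps − Pb = 163 − 140 = 23.

Required subsidy s = 23 per unit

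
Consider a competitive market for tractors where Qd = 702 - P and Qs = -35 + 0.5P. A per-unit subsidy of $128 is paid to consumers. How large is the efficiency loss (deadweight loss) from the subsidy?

Pre-subsidy: 702 - P = -35 + 0.5P gives P* = 1474/3, Q* = 632/3.
With the rebate, buyers effectively pay Pb = Ps − 128, where Ps is the price sellers receive.
Demand in terms of Ps becomes Qd = 702 − 1(Ps − 128) = 830 - Ps. Setting this equal to supply: 830 - Ps = -35 + 0.5Ps, so Ps = 1730/3.
Buyers pay Pb = 1730/3 − 128 = 1346/3; Q' = -35 + 0.5·(1730/3) = 760/3.
The subsidy expands output by 760/3 − 632/3 = 128/3 past the efficient level; on those units the gap between marginal cost and willingness to pay runs from 0 up to 128.
DWL = ½ × 128 × 128/3 = 8192/3.

Deadweight loss = 8192/3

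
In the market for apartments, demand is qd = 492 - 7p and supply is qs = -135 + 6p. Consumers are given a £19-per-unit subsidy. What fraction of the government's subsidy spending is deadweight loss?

Pre-subsidy: 492 - 7p = -135 + 6p gives p* = 627/13, q* = 2007/13.
With the rebate, buyers effectively pay pb = ps − 19, where ps is the price sellers receive.
Demand in terms of ps becomes qd = 492 − 7(ps − 19) = 625 - 7ps. Setting this equal to supply: 625 - 7ps = -135 + 6ps, so ps = 760/13.
Buyers pay pb = 760/13 − 19 = 513/13; q' = -135 + 6·(760/13) = 2805/13.
ΔCS = ½(2007/13 + 2805/13)(627/13 − 513/13) = 274284/169; ΔPS = ½(2007/13 + 2805/13)(760/13 − 627/13) = 319998/169.
Government spending = 19 × 2805/13 = 53295/13.
DWL = ½ × 19 × (2805/13 − 2007/13) = 7581/13; fraction = (7581/13) / (53295/13) = 133/935.

DWL / government spending = 133/935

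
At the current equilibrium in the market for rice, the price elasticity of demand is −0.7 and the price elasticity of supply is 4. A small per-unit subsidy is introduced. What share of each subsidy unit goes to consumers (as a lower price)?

For a small subsidy around the equilibrium, the benefit split depends on the relative slopes, which at a point are proportional to the elasticities.
Buyer share = εs/(εs + |εd|) = 4/(4 + 0.7) = 40/47; seller share = |εd|/(εs + |εd|) = 7/47.

Consumer share = 40/47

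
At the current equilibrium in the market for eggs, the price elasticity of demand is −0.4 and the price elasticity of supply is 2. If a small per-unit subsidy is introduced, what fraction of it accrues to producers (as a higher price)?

For a small subsidy around the equilibrium, the benefit split depends on the relative slopes, which at a point are proportional to the elasticities.
Buyer share = εs/(εs + |εd|) = 2/(2 + 0.4) = 5/6; seller share = |εd|/(εs + |εd|) = 1/6.
So producers capture 1/6 of the subsidy.

Producer share = 1/6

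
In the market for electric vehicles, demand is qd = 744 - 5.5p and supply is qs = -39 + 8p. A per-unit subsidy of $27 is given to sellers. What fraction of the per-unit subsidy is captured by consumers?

Pre-subsidy: 744 - 5.5p = -39 + 8p gives p* = 58, q* = 425.
With the subsidy, sellers receive ps = pb + 27 for each unit, where pb is the price buyers pay.
Supply in terms of pb becomes qs = -39 + 8(pb + 27) = 177 + 8pb. Setting this equal to demand: 744 - 5.5pb = 177 + 8pb, so pb = 42.
Sellers receive ps = 42 + 27 = 69; q' = 744 − 5.5·42 = 513.
Buyers' price falls by p* − pb = 58 − 42 = 16; sellers' price rises by ps − p* = 69 − 58 = 11.
So consumers capture 16/27 = 16/27 of each unit of subsidy.

Consumer share = 16/27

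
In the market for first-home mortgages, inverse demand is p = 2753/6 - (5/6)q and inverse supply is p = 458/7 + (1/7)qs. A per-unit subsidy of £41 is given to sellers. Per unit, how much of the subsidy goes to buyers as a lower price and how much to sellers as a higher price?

Buyers gain £35 per unit; sellers gain £6 per unit

Pre-subsidy: 2753/6 - (5/6)q = 458/7 + (1/7)q gives q* = 403 and p* = 123.
With the subsidy, sellers receive ps = pb + 41 for each unit, where pb is the price buyers pay.
On the curves, pb = 2753/6 - (5/6)q and ps = 458/7 + (1/7)q; the wedge ps − pb = 41 gives 458/7 + (1/7)q − (2753/6 - (5/6)q) = 41, so q' = 445.
Then pb = 2753/6 − (5/6)·445 = 88 and ps = 458/7 + (1/7)·445 = 129.
Buyers' price falls by p* − pb = 123 − 88 = 35; sellers' price rises by ps − p* = 129 − 123 = 6.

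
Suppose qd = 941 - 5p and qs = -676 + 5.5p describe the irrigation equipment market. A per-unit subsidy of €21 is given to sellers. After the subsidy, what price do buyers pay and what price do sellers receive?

Buyers pay €143; sellers receive €164

Pre-subsidy: 941 - 5p = -676 + 5.5p gives p* = 154, q* = 171.
With the subsidy, sellers receive ps = pb + 21 for each unit, where pb is the price buyers pay.
Supply in terms of pb becomes qs = -676 + 5.5(pb + 21) = -560.5 + 5.5pb. Setting this equal to demand: 941 - 5pb = -560.5 + 5.5pb, so pb = 143.
Sellers receive ps = 143 + 21 = 164; q' = 941 − 5·143 = 226.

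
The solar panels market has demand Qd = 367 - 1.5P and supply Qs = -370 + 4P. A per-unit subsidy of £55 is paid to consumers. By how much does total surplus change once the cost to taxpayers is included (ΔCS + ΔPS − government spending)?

Pre-subsidy: 367 - 1.5P = -370 + 4P gives P* = 134, Q* = 166.
With the rebate, buyers effectively pay Pb = Ps − 55, where Ps is the price sellers receive.
Demand in terms of Ps becomes Qd = 367 − 1.5(Ps − 55) = 449.5 - 1.5Ps. Setting this equal to supply: 449.5 - 1.5Ps = -370 + 4Ps, so Ps = 149.
Buyers pay Pb = 149 − 55 = 94; Q' = -370 + 4·149 = 226.
ΔCS = ½(166 + 226)(134 − 94) = 7840; ΔPS = ½(166 + 226)(149 − 134) = 2940.
Government spending = 55 × 226 = 12430.
Net change = 7840 + 2940 − 12430 = -1650. The loss equals the DWL triangle ½·55·60.

Net change in total surplus = -£1650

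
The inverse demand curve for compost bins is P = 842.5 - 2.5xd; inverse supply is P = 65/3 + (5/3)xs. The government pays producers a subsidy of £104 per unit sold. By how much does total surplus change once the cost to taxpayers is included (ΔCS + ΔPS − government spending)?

Net change in total surplus = -£1297.92

Pre-subsidy: 842.5 - 2.5x = 65/3 + (5/3)x gives x* = 197 and P* = 350.
With the subsidy, sellers receive Ps = Pb + 104 for each unit, where Pb is the price buyers pay.
On the curves, Pb = 842.5 - 2.5x and Ps = 65/3 + (5/3)x; the wedge Ps − Pb = 104 gives 65/3 + (5/3)x − (842.5 - 2.5x) = 104, so x' = 221.96.
Then Pb = 842.5 − 2.5·221.96 = 287.6 and Ps = 65/3 + (5/3)·221.96 = 391.6.
ΔCS = ½(197 + 221.96)(350 − 287.6) = 13071.552; ΔPS = ½(197 + 221.96)(391.6 − 350) = 8714.368.
Government spending = 104 × 221.96 = 23083.84.
Net change = 13071.552 + 8714.368 − 23083.84 = -1297.92. The loss equals the DWL triangle ½·104·24.96.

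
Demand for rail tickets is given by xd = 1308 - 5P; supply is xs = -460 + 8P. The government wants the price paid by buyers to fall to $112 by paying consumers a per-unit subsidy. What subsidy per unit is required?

At a buyer price of 112, quantity demanded is 1308 − 5·112 = 748.
Sellers supply 748 only when they receive Ps with -460 + 8·Ps = 748, i.e. Ps = 151.
s = Ps − Pb = 151 − 112 = 39.

Required subsidy s = $39 per unit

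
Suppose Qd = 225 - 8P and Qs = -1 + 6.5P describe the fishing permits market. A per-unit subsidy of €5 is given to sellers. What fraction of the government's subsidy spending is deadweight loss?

Pre-subsidy: 225 - 8P = -1 + 6.5P gives P* = 452/29, Q* = 2909/29.
With the subsidy, sellers receive Ps = Pb + 5 for each unit, where Pb is the price buyers pay.
Supply in terms of Pb becomes Qs = -1 + 6.5(Pb + 5) = 31.5 + 6.5Pb. Setting this equal to demand: 225 - 8Pb = 31.5 + 6.5Pb, so Pb = 387/29.
Sellers receive Ps = 387/29 + 5 = 532/29; Q' = 225 − 8·(387/29) = 3429/29.
ΔCS = ½(2909/29 + 3429/29)(452/29 − 387/29) = 205985/841; ΔPS = ½(2909/29 + 3429/29)(532/29 − 452/29) = 253520/841.
Government spending = 5 × 3429/29 = 17145/29.
DWL = ½ × 5 × (3429/29 − 2909/29) = 1300/29; fraction = (1300/29) / (17145/29) = 260/3429.

DWL / government spending = 260/3429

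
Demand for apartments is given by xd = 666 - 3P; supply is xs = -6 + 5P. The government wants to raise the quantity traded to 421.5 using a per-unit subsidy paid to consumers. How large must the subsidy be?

Required subsidy s = 4 per unit

At x = 421.5, invert demand for the buyer price: Pb = (666 − 421.5)/3 = 81.5; invert supply for the seller price: Ps = (421.5 − (-6))/5 = 85.5.
The subsidy must fill the gap: s = Ps − Pb = 85.5 − 81.5 = 4.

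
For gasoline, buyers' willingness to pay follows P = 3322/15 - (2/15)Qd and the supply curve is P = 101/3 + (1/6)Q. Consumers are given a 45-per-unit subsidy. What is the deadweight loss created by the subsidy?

Deadweight loss = 3375

Pre-subsidy: 3322/15 - (2/15)Q = 101/3 + (1/6)Q gives Q* = 626 and P* = 138.
With the rebate, buyers effectively pay Pb = Ps − 45, where Ps is the price sellers receive.
On the curves, Pb = 3322/15 - (2/15)Q and Ps = 101/3 + (1/6)Q; the wedge Ps − Pb = 45 gives 101/3 + (1/6)Q − (3322/15 - (2/15)Q) = 45, so Q' = 776.
Then Pb = 3322/15 − (2/15)·776 = 118 and Ps = 101/3 + (1/6)·776 = 163.
The subsidy expands output by 776 − 626 = 150 past the efficient level; on those units the gap between marginal cost and willingness to pay runs from 0 up to 45.
DWL = ½ × 45 × 150 = 3375.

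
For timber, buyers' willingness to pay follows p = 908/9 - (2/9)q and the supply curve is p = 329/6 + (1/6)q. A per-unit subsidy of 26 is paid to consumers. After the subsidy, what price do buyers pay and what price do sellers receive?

Buyers pay 418/7; sellers receive 600/7

Pre-subsidy: 908/9 - (2/9)q = 329/6 + (1/6)q gives q* = 829/7 and p* = 522/7.
With the rebate, buyers effectively pay pb = ps − 26, where ps is the price sellers receive.
On the curves, pb = 908/9 - (2/9)q and ps = 329/6 + (1/6)q; the wedge ps − pb = 26 gives 329/6 + (1/6)q − (908/9 - (2/9)q) = 26, so q' = 1297/7.
Then pb = 908/9 − (2/9)·(1297/7) = 418/7 and ps = 329/6 + (1/6)·(1297/7) = 600/7.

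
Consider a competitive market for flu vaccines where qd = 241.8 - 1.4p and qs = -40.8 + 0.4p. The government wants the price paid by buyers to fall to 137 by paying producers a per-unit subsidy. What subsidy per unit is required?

Required subsidy s = 90 per unit

At a buyer price of 137, quantity demanded is 241.8 − 1.4·137 = 50.
Sellers supply 50 only when they receive ps with -40.8 + 0.4·ps = 50, i.e. ps = 227.
s = ps − pb = 227 − 137 = 90.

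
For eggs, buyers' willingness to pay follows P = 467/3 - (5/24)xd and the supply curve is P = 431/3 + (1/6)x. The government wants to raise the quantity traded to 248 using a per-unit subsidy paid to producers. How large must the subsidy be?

At x = 248, from the demand curve buyers pay Pb = 467/3 − (5/24)·248 = 104; from the supply curve sellers need Ps = 431/3 + (1/6)·248 = 185.
The subsidy must fill the gap: s = Ps − Pb = 185 − 104 = 81.

Required subsidy s = 81 per unit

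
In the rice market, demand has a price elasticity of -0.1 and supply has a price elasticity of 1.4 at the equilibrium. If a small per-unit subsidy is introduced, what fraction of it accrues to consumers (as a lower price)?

Consumer share = 14/15

For a small subsidy around the equilibrium, the benefit split depends on the relative slopes, which at a point are proportional to the elasticities.
Buyer share = εs/(εs + |εd|) = 1.4/(1.4 + 0.1) = 14/15; seller share = |εd|/(εs + |εd|) = 1/15.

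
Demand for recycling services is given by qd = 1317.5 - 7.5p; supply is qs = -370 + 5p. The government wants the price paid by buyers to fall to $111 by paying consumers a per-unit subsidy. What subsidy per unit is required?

At a buyer price of 111, quantity demanded is 1317.5 − 7.5·111 = 485.
Sellers supply 485 only when they receive ps with -370 + 5·ps = 485, i.e. ps = 171.
s = ps − pb = 171 − 111 = 60.

Required subsidy s = $60 per unit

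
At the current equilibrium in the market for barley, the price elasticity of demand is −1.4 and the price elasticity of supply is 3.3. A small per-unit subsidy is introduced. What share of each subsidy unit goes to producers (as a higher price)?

For a small subsidy around the equilibrium, the benefit split depends on the relative slopes, which at a point are proportional to the elasticities.
Buyer share = εs/(εs + |εd|) = 3.3/(3.3 + 1.4) = 33/47; seller share = |εd|/(εs + |εd|) = 14/47.
So producers capture 14/47 of the subsidy.

Producer share = 14/47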